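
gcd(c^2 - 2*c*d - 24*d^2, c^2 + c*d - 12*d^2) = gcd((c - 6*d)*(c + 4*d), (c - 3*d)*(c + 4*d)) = c + 4*d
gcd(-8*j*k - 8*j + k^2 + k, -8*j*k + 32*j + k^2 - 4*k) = 8*j - k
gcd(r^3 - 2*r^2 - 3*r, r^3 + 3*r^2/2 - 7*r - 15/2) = r + 1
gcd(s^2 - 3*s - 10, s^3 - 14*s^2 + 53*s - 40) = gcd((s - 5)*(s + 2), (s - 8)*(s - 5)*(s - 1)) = s - 5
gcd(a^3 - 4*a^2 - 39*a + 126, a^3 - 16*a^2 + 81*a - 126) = a^2 - 10*a + 21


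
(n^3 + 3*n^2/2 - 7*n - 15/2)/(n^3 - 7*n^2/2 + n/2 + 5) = (n + 3)/(n - 2)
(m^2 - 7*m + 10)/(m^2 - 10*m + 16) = (m - 5)/(m - 8)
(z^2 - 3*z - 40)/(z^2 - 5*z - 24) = (z + 5)/(z + 3)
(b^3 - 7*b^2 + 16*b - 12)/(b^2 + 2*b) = (b^3 - 7*b^2 + 16*b - 12)/(b*(b + 2))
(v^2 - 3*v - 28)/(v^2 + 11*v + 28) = (v - 7)/(v + 7)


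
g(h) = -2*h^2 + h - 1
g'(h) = 1 - 4*h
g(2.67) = -12.59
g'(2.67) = -9.68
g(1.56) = -4.31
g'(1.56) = -5.24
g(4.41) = -35.49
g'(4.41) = -16.64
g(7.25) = -98.88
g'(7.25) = -28.00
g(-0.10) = -1.12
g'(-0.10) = 1.40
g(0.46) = -0.96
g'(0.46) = -0.84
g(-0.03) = -1.03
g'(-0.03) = 1.12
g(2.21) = -8.56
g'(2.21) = -7.84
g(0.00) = -1.00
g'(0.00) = 1.00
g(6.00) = -67.00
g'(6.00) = -23.00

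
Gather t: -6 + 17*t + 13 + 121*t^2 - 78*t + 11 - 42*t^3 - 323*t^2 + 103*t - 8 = -42*t^3 - 202*t^2 + 42*t + 10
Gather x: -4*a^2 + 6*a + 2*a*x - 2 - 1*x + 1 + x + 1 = -4*a^2 + 2*a*x + 6*a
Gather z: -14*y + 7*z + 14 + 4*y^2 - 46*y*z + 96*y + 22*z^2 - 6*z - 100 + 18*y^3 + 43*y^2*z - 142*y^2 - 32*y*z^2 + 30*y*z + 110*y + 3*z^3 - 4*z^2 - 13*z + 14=18*y^3 - 138*y^2 + 192*y + 3*z^3 + z^2*(18 - 32*y) + z*(43*y^2 - 16*y - 12) - 72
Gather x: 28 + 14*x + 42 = 14*x + 70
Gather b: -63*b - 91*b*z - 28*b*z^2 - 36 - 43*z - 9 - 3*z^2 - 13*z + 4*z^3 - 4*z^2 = b*(-28*z^2 - 91*z - 63) + 4*z^3 - 7*z^2 - 56*z - 45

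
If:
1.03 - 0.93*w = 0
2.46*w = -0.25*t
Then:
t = -10.90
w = 1.11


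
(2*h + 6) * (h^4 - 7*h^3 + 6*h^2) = 2*h^5 - 8*h^4 - 30*h^3 + 36*h^2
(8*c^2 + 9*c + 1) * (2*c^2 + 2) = 16*c^4 + 18*c^3 + 18*c^2 + 18*c + 2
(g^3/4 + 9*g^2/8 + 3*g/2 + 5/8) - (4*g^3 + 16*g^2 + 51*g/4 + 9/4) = -15*g^3/4 - 119*g^2/8 - 45*g/4 - 13/8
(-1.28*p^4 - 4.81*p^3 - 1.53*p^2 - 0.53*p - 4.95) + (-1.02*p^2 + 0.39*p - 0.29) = -1.28*p^4 - 4.81*p^3 - 2.55*p^2 - 0.14*p - 5.24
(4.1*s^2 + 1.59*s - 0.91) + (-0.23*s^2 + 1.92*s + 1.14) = 3.87*s^2 + 3.51*s + 0.23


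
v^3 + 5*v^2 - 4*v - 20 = (v - 2)*(v + 2)*(v + 5)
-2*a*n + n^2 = n*(-2*a + n)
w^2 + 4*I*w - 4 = (w + 2*I)^2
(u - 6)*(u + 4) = u^2 - 2*u - 24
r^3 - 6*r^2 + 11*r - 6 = (r - 3)*(r - 2)*(r - 1)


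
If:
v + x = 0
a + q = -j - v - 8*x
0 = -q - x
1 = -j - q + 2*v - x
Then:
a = 1 - 4*x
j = -2*x - 1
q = -x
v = -x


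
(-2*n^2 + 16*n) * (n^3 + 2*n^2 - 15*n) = -2*n^5 + 12*n^4 + 62*n^3 - 240*n^2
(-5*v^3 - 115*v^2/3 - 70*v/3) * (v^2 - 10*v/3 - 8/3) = -5*v^5 - 65*v^4/3 + 1060*v^3/9 + 180*v^2 + 560*v/9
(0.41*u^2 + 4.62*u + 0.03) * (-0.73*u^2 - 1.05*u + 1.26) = -0.2993*u^4 - 3.8031*u^3 - 4.3563*u^2 + 5.7897*u + 0.0378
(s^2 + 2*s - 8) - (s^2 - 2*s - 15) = 4*s + 7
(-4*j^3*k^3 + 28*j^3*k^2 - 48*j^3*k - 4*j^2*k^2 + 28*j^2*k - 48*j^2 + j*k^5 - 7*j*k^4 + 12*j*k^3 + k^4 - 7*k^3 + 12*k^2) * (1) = -4*j^3*k^3 + 28*j^3*k^2 - 48*j^3*k - 4*j^2*k^2 + 28*j^2*k - 48*j^2 + j*k^5 - 7*j*k^4 + 12*j*k^3 + k^4 - 7*k^3 + 12*k^2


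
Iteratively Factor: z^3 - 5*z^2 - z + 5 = (z - 5)*(z^2 - 1) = (z - 5)*(z - 1)*(z + 1)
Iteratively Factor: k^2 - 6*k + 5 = (k - 1)*(k - 5)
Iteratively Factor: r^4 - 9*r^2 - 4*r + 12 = (r - 1)*(r^3 + r^2 - 8*r - 12) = (r - 1)*(r + 2)*(r^2 - r - 6) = (r - 1)*(r + 2)^2*(r - 3)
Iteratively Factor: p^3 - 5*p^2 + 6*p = (p - 3)*(p^2 - 2*p) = (p - 3)*(p - 2)*(p)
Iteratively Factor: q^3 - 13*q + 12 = (q - 3)*(q^2 + 3*q - 4) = (q - 3)*(q + 4)*(q - 1)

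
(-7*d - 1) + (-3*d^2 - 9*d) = -3*d^2 - 16*d - 1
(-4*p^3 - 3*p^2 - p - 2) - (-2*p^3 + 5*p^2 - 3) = -2*p^3 - 8*p^2 - p + 1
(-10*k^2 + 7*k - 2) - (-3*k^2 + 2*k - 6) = -7*k^2 + 5*k + 4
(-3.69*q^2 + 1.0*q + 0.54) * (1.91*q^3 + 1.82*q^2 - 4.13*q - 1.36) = -7.0479*q^5 - 4.8058*q^4 + 18.0911*q^3 + 1.8712*q^2 - 3.5902*q - 0.7344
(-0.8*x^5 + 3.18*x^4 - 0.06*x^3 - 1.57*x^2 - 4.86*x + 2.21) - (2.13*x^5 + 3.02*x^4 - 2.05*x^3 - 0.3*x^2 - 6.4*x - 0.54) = -2.93*x^5 + 0.16*x^4 + 1.99*x^3 - 1.27*x^2 + 1.54*x + 2.75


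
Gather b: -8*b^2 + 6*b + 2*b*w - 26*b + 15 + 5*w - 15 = -8*b^2 + b*(2*w - 20) + 5*w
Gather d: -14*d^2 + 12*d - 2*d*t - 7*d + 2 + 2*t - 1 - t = -14*d^2 + d*(5 - 2*t) + t + 1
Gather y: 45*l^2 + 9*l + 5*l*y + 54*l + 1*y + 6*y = 45*l^2 + 63*l + y*(5*l + 7)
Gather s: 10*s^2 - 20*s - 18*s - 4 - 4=10*s^2 - 38*s - 8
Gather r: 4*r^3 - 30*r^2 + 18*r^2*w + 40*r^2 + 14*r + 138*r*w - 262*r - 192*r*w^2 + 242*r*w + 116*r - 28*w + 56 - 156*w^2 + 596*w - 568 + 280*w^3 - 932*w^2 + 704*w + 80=4*r^3 + r^2*(18*w + 10) + r*(-192*w^2 + 380*w - 132) + 280*w^3 - 1088*w^2 + 1272*w - 432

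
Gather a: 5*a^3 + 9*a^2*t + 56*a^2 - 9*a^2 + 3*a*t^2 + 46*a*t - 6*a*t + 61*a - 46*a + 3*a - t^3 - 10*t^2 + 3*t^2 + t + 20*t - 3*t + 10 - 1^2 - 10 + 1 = 5*a^3 + a^2*(9*t + 47) + a*(3*t^2 + 40*t + 18) - t^3 - 7*t^2 + 18*t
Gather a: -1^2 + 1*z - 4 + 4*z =5*z - 5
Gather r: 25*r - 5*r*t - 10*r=r*(15 - 5*t)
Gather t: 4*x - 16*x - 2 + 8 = 6 - 12*x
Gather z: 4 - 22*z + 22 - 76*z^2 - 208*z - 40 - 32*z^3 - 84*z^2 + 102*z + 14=-32*z^3 - 160*z^2 - 128*z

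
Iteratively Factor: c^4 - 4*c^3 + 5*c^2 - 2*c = (c - 1)*(c^3 - 3*c^2 + 2*c) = c*(c - 1)*(c^2 - 3*c + 2) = c*(c - 1)^2*(c - 2)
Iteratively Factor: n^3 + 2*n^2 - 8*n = (n + 4)*(n^2 - 2*n) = (n - 2)*(n + 4)*(n)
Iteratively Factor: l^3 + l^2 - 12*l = (l + 4)*(l^2 - 3*l) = l*(l + 4)*(l - 3)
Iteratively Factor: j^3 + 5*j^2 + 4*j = (j)*(j^2 + 5*j + 4) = j*(j + 4)*(j + 1)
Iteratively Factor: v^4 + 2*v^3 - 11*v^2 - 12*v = (v + 4)*(v^3 - 2*v^2 - 3*v) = (v + 1)*(v + 4)*(v^2 - 3*v) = v*(v + 1)*(v + 4)*(v - 3)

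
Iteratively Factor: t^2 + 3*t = (t + 3)*(t)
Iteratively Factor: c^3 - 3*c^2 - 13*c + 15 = (c - 1)*(c^2 - 2*c - 15) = (c - 5)*(c - 1)*(c + 3)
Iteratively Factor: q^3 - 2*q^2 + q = (q - 1)*(q^2 - q) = (q - 1)^2*(q)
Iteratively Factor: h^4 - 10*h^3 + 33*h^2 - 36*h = (h - 3)*(h^3 - 7*h^2 + 12*h) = h*(h - 3)*(h^2 - 7*h + 12) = h*(h - 4)*(h - 3)*(h - 3)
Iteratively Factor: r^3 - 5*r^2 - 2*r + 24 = (r - 4)*(r^2 - r - 6) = (r - 4)*(r - 3)*(r + 2)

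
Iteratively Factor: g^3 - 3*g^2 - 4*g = (g - 4)*(g^2 + g) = (g - 4)*(g + 1)*(g)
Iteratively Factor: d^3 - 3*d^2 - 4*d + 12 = (d - 2)*(d^2 - d - 6) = (d - 3)*(d - 2)*(d + 2)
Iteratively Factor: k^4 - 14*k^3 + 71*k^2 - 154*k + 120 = (k - 4)*(k^3 - 10*k^2 + 31*k - 30) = (k - 4)*(k - 3)*(k^2 - 7*k + 10) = (k - 5)*(k - 4)*(k - 3)*(k - 2)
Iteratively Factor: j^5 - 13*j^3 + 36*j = (j + 3)*(j^4 - 3*j^3 - 4*j^2 + 12*j) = (j - 3)*(j + 3)*(j^3 - 4*j) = (j - 3)*(j - 2)*(j + 3)*(j^2 + 2*j) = (j - 3)*(j - 2)*(j + 2)*(j + 3)*(j)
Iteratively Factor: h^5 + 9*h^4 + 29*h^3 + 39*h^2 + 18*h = (h + 3)*(h^4 + 6*h^3 + 11*h^2 + 6*h) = (h + 2)*(h + 3)*(h^3 + 4*h^2 + 3*h) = (h + 1)*(h + 2)*(h + 3)*(h^2 + 3*h) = h*(h + 1)*(h + 2)*(h + 3)*(h + 3)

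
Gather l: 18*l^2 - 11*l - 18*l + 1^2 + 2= 18*l^2 - 29*l + 3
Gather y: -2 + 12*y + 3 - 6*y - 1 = 6*y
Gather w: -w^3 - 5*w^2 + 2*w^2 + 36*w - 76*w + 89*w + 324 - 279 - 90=-w^3 - 3*w^2 + 49*w - 45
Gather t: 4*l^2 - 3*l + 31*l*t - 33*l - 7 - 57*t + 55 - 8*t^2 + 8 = 4*l^2 - 36*l - 8*t^2 + t*(31*l - 57) + 56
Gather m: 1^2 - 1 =0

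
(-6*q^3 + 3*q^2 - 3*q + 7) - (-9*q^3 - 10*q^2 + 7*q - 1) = 3*q^3 + 13*q^2 - 10*q + 8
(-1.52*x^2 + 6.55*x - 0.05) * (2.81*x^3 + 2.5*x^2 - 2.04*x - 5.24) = -4.2712*x^5 + 14.6055*x^4 + 19.3353*x^3 - 5.5222*x^2 - 34.22*x + 0.262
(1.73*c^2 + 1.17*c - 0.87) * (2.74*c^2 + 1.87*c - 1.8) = 4.7402*c^4 + 6.4409*c^3 - 3.3099*c^2 - 3.7329*c + 1.566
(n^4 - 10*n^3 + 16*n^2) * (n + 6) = n^5 - 4*n^4 - 44*n^3 + 96*n^2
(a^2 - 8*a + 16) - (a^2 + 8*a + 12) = 4 - 16*a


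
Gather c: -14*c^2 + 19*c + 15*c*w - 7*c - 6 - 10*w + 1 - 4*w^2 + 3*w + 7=-14*c^2 + c*(15*w + 12) - 4*w^2 - 7*w + 2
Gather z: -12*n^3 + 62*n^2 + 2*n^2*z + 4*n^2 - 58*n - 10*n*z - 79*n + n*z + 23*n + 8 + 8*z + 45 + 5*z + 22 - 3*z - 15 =-12*n^3 + 66*n^2 - 114*n + z*(2*n^2 - 9*n + 10) + 60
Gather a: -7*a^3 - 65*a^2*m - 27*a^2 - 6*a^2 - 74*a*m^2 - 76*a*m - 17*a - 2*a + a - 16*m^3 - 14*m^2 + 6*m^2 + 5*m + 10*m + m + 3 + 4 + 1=-7*a^3 + a^2*(-65*m - 33) + a*(-74*m^2 - 76*m - 18) - 16*m^3 - 8*m^2 + 16*m + 8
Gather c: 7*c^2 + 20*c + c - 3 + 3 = 7*c^2 + 21*c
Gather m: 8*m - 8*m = 0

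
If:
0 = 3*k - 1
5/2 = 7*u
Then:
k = 1/3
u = 5/14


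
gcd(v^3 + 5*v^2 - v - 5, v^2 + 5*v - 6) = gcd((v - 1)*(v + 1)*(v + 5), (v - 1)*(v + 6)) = v - 1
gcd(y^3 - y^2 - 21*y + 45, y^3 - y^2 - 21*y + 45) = y^3 - y^2 - 21*y + 45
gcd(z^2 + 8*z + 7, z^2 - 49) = z + 7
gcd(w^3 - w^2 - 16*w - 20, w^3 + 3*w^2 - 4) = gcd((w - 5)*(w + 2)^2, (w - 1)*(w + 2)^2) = w^2 + 4*w + 4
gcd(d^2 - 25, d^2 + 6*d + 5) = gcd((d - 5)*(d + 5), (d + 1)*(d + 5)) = d + 5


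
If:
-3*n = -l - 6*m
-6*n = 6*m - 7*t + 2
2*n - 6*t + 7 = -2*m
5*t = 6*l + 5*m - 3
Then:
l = 159/98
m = 205/539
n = 1403/1078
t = 19/11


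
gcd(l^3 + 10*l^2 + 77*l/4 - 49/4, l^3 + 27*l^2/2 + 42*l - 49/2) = l^2 + 13*l/2 - 7/2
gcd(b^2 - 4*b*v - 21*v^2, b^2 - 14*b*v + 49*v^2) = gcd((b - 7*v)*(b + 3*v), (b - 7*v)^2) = -b + 7*v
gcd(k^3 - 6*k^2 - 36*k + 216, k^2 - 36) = k^2 - 36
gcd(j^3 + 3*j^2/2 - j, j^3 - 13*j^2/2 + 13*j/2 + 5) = 1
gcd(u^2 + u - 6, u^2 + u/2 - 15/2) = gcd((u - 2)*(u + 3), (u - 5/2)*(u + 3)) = u + 3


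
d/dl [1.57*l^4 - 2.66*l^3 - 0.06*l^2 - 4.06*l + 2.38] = 6.28*l^3 - 7.98*l^2 - 0.12*l - 4.06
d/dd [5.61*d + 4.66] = 5.61000000000000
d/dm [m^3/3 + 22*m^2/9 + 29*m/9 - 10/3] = m^2 + 44*m/9 + 29/9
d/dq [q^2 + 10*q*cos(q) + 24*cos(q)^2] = -10*q*sin(q) + 2*q - 24*sin(2*q) + 10*cos(q)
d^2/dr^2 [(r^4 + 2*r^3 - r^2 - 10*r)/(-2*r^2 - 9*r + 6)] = 2*(-4*r^6 - 54*r^5 - 207*r^4 + 268*r^3 + 144*r^2 + 144*r + 576)/(8*r^6 + 108*r^5 + 414*r^4 + 81*r^3 - 1242*r^2 + 972*r - 216)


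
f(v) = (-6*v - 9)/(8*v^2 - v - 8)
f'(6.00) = 0.04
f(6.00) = -0.16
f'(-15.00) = 0.00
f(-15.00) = 0.04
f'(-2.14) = -0.05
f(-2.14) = 0.12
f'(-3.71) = 0.01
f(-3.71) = 0.13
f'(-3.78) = 0.01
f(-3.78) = 0.12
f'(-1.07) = -12.10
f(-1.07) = -1.16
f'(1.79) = 1.80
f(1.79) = -1.25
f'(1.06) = 48441.80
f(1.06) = 215.73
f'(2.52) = 0.44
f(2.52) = -0.60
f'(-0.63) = -1.86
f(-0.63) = 1.24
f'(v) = (1 - 16*v)*(-6*v - 9)/(8*v^2 - v - 8)^2 - 6/(8*v^2 - v - 8)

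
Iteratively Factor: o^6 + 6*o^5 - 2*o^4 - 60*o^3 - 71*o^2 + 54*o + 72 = (o + 2)*(o^5 + 4*o^4 - 10*o^3 - 40*o^2 + 9*o + 36) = (o + 2)*(o + 3)*(o^4 + o^3 - 13*o^2 - o + 12) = (o - 3)*(o + 2)*(o + 3)*(o^3 + 4*o^2 - o - 4) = (o - 3)*(o - 1)*(o + 2)*(o + 3)*(o^2 + 5*o + 4) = (o - 3)*(o - 1)*(o + 2)*(o + 3)*(o + 4)*(o + 1)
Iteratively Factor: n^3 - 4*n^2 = (n)*(n^2 - 4*n) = n*(n - 4)*(n)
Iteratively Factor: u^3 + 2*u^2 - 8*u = (u + 4)*(u^2 - 2*u) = u*(u + 4)*(u - 2)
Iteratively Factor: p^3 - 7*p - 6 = (p + 2)*(p^2 - 2*p - 3) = (p + 1)*(p + 2)*(p - 3)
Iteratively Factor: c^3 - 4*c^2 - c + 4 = (c - 4)*(c^2 - 1) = (c - 4)*(c + 1)*(c - 1)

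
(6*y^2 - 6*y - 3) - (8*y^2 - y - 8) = -2*y^2 - 5*y + 5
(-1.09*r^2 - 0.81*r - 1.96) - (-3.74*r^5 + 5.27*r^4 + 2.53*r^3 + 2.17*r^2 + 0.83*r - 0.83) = 3.74*r^5 - 5.27*r^4 - 2.53*r^3 - 3.26*r^2 - 1.64*r - 1.13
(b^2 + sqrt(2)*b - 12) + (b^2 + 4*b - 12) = 2*b^2 + sqrt(2)*b + 4*b - 24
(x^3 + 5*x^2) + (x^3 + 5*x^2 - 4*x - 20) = 2*x^3 + 10*x^2 - 4*x - 20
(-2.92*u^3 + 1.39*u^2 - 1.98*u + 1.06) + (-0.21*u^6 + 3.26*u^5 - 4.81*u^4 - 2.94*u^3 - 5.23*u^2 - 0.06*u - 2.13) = -0.21*u^6 + 3.26*u^5 - 4.81*u^4 - 5.86*u^3 - 3.84*u^2 - 2.04*u - 1.07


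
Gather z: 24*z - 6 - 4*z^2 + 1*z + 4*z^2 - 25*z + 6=0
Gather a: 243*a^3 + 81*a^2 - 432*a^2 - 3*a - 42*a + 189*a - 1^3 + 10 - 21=243*a^3 - 351*a^2 + 144*a - 12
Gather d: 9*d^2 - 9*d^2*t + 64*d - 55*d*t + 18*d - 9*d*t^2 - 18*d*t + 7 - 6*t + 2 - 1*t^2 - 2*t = d^2*(9 - 9*t) + d*(-9*t^2 - 73*t + 82) - t^2 - 8*t + 9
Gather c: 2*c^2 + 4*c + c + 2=2*c^2 + 5*c + 2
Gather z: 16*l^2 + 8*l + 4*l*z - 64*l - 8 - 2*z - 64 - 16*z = 16*l^2 - 56*l + z*(4*l - 18) - 72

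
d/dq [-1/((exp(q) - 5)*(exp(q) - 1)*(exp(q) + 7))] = ((exp(q) - 5)*(exp(q) - 1) + (exp(q) - 5)*(exp(q) + 7) + (exp(q) - 1)*(exp(q) + 7))/(4*(exp(q) - 5)^2*(exp(q) + 7)^2*sinh(q/2)^2)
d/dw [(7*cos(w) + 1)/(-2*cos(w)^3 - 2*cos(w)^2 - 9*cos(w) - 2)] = -(36*sin(2*w) + 20*sin(3*w) + 14*sin(4*w))/(21*cos(w) + 2*cos(2*w) + cos(3*w) + 6)^2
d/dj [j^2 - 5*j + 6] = 2*j - 5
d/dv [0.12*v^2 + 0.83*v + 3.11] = 0.24*v + 0.83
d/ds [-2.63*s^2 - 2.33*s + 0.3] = -5.26*s - 2.33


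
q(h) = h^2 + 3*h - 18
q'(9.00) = 21.00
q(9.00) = 90.00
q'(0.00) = 3.00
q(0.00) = -18.00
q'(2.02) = 7.04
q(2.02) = -7.86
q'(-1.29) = 0.42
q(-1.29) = -20.21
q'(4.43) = 11.86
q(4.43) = 14.91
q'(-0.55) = 1.90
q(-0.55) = -19.35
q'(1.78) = 6.56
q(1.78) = -9.49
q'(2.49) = 7.98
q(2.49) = -4.33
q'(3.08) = 9.16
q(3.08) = 0.73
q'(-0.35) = 2.30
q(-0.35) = -18.93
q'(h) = 2*h + 3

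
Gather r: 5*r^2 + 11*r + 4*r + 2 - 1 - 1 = 5*r^2 + 15*r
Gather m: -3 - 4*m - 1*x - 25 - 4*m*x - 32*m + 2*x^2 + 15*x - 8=m*(-4*x - 36) + 2*x^2 + 14*x - 36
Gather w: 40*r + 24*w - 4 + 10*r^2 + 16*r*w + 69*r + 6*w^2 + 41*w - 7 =10*r^2 + 109*r + 6*w^2 + w*(16*r + 65) - 11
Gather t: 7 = 7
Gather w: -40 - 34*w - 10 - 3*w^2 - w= -3*w^2 - 35*w - 50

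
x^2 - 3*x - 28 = (x - 7)*(x + 4)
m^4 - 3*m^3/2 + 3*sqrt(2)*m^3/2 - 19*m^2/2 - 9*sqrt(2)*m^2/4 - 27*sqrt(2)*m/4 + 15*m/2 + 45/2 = (m - 3)*(m + 3/2)*(m - sqrt(2))*(m + 5*sqrt(2)/2)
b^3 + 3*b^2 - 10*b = b*(b - 2)*(b + 5)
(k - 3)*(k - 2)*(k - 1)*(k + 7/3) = k^4 - 11*k^3/3 - 3*k^2 + 59*k/3 - 14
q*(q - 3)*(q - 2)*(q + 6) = q^4 + q^3 - 24*q^2 + 36*q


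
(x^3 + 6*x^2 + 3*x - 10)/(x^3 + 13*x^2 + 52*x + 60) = (x - 1)/(x + 6)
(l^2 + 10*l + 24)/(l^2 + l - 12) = (l + 6)/(l - 3)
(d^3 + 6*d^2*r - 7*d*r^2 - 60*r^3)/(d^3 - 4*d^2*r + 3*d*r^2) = (-d^2 - 9*d*r - 20*r^2)/(d*(-d + r))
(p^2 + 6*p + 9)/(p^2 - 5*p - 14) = (p^2 + 6*p + 9)/(p^2 - 5*p - 14)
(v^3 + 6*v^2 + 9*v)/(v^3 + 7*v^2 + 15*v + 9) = v/(v + 1)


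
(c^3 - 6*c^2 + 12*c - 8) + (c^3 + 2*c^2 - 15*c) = 2*c^3 - 4*c^2 - 3*c - 8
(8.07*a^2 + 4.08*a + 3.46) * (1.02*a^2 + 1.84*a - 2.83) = 8.2314*a^4 + 19.0104*a^3 - 11.8017*a^2 - 5.18*a - 9.7918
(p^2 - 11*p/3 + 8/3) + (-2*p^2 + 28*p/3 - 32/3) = -p^2 + 17*p/3 - 8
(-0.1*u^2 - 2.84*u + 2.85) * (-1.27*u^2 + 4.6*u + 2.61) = 0.127*u^4 + 3.1468*u^3 - 16.9445*u^2 + 5.6976*u + 7.4385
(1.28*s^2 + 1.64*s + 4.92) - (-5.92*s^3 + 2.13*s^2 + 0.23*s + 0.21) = 5.92*s^3 - 0.85*s^2 + 1.41*s + 4.71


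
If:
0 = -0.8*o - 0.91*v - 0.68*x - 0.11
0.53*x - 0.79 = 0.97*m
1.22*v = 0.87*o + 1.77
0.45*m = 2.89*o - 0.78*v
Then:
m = -2.06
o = 0.09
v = 1.51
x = -2.29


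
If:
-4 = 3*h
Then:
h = -4/3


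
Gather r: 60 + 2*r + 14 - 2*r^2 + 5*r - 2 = -2*r^2 + 7*r + 72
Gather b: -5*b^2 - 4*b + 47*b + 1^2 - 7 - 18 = -5*b^2 + 43*b - 24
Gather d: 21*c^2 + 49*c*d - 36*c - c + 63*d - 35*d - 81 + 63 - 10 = 21*c^2 - 37*c + d*(49*c + 28) - 28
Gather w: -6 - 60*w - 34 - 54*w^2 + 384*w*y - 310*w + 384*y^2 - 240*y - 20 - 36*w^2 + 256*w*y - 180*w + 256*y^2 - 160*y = -90*w^2 + w*(640*y - 550) + 640*y^2 - 400*y - 60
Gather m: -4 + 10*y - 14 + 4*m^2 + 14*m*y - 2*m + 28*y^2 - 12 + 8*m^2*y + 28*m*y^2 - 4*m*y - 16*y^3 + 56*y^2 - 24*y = m^2*(8*y + 4) + m*(28*y^2 + 10*y - 2) - 16*y^3 + 84*y^2 - 14*y - 30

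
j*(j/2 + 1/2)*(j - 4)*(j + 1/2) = j^4/2 - 5*j^3/4 - 11*j^2/4 - j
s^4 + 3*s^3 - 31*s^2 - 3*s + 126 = (s - 3)^2*(s + 2)*(s + 7)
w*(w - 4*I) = w^2 - 4*I*w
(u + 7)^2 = u^2 + 14*u + 49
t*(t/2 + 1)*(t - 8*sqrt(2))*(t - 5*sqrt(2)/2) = t^4/2 - 21*sqrt(2)*t^3/4 + t^3 - 21*sqrt(2)*t^2/2 + 20*t^2 + 40*t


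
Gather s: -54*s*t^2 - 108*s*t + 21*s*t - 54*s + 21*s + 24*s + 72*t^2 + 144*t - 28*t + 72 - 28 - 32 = s*(-54*t^2 - 87*t - 9) + 72*t^2 + 116*t + 12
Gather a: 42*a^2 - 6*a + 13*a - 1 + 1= 42*a^2 + 7*a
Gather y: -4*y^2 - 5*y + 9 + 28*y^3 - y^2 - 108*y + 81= 28*y^3 - 5*y^2 - 113*y + 90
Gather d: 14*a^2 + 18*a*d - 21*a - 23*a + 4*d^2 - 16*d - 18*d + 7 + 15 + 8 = 14*a^2 - 44*a + 4*d^2 + d*(18*a - 34) + 30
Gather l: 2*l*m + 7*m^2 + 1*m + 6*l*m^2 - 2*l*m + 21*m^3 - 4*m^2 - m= 6*l*m^2 + 21*m^3 + 3*m^2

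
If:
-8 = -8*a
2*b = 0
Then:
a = 1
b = 0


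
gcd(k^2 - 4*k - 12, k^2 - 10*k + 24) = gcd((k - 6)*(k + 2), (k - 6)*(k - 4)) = k - 6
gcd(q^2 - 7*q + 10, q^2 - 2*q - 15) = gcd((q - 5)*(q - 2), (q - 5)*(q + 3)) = q - 5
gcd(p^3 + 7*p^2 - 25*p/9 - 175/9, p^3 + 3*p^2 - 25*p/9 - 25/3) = p^2 - 25/9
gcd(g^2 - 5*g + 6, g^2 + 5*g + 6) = 1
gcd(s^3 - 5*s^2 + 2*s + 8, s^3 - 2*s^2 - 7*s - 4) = s^2 - 3*s - 4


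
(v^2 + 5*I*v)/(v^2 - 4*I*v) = (v + 5*I)/(v - 4*I)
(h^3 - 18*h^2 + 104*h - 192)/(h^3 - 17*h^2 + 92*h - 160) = (h - 6)/(h - 5)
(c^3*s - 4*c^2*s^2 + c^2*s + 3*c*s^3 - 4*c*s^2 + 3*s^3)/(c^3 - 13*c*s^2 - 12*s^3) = s*(-c^3 + 4*c^2*s - c^2 - 3*c*s^2 + 4*c*s - 3*s^2)/(-c^3 + 13*c*s^2 + 12*s^3)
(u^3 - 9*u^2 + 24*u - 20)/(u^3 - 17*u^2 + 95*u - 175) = (u^2 - 4*u + 4)/(u^2 - 12*u + 35)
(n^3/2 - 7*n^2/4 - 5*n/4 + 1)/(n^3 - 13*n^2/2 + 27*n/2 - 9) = (2*n^3 - 7*n^2 - 5*n + 4)/(2*(2*n^3 - 13*n^2 + 27*n - 18))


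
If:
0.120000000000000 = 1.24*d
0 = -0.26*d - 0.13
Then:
No Solution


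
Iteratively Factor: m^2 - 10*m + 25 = (m - 5)*(m - 5)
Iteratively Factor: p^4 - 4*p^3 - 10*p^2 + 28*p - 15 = (p - 5)*(p^3 + p^2 - 5*p + 3) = (p - 5)*(p + 3)*(p^2 - 2*p + 1) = (p - 5)*(p - 1)*(p + 3)*(p - 1)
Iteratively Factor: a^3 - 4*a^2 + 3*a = (a)*(a^2 - 4*a + 3) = a*(a - 1)*(a - 3)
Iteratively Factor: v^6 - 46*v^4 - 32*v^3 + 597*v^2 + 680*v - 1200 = (v + 4)*(v^5 - 4*v^4 - 30*v^3 + 88*v^2 + 245*v - 300) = (v - 1)*(v + 4)*(v^4 - 3*v^3 - 33*v^2 + 55*v + 300) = (v - 5)*(v - 1)*(v + 4)*(v^3 + 2*v^2 - 23*v - 60) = (v - 5)*(v - 1)*(v + 3)*(v + 4)*(v^2 - v - 20) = (v - 5)*(v - 1)*(v + 3)*(v + 4)^2*(v - 5)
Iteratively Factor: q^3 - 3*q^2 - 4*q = (q + 1)*(q^2 - 4*q) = q*(q + 1)*(q - 4)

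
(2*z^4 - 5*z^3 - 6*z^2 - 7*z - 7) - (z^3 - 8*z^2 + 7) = 2*z^4 - 6*z^3 + 2*z^2 - 7*z - 14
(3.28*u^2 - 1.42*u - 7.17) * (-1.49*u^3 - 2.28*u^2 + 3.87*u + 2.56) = -4.8872*u^5 - 5.3626*u^4 + 26.6145*u^3 + 19.249*u^2 - 31.3831*u - 18.3552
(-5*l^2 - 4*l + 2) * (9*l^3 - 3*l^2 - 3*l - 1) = -45*l^5 - 21*l^4 + 45*l^3 + 11*l^2 - 2*l - 2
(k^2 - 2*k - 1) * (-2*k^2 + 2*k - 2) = -2*k^4 + 6*k^3 - 4*k^2 + 2*k + 2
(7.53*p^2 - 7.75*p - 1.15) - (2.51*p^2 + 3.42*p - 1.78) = 5.02*p^2 - 11.17*p + 0.63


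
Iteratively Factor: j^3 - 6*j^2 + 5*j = (j - 5)*(j^2 - j) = j*(j - 5)*(j - 1)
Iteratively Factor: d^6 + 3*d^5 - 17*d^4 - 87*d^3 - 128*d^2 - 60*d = (d + 1)*(d^5 + 2*d^4 - 19*d^3 - 68*d^2 - 60*d) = (d + 1)*(d + 3)*(d^4 - d^3 - 16*d^2 - 20*d) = (d + 1)*(d + 2)*(d + 3)*(d^3 - 3*d^2 - 10*d) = (d - 5)*(d + 1)*(d + 2)*(d + 3)*(d^2 + 2*d) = (d - 5)*(d + 1)*(d + 2)^2*(d + 3)*(d)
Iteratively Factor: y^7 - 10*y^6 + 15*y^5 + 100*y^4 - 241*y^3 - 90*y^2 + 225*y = (y - 3)*(y^6 - 7*y^5 - 6*y^4 + 82*y^3 + 5*y^2 - 75*y) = (y - 3)*(y + 3)*(y^5 - 10*y^4 + 24*y^3 + 10*y^2 - 25*y) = (y - 5)*(y - 3)*(y + 3)*(y^4 - 5*y^3 - y^2 + 5*y) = (y - 5)^2*(y - 3)*(y + 3)*(y^3 - y) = (y - 5)^2*(y - 3)*(y - 1)*(y + 3)*(y^2 + y) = y*(y - 5)^2*(y - 3)*(y - 1)*(y + 3)*(y + 1)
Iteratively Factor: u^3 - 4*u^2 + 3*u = (u)*(u^2 - 4*u + 3) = u*(u - 3)*(u - 1)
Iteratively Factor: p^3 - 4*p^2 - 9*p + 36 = (p - 4)*(p^2 - 9) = (p - 4)*(p + 3)*(p - 3)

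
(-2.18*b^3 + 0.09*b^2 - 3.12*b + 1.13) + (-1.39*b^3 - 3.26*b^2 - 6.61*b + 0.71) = -3.57*b^3 - 3.17*b^2 - 9.73*b + 1.84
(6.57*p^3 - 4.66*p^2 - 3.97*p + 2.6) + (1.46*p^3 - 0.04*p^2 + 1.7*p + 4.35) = 8.03*p^3 - 4.7*p^2 - 2.27*p + 6.95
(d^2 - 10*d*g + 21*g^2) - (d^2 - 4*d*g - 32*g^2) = -6*d*g + 53*g^2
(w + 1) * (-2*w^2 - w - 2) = -2*w^3 - 3*w^2 - 3*w - 2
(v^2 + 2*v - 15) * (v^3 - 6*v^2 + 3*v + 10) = v^5 - 4*v^4 - 24*v^3 + 106*v^2 - 25*v - 150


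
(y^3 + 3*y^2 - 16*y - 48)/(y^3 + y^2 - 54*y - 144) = (y^2 - 16)/(y^2 - 2*y - 48)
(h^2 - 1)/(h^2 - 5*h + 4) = (h + 1)/(h - 4)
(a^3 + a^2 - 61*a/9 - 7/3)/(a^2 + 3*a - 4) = (a^3 + a^2 - 61*a/9 - 7/3)/(a^2 + 3*a - 4)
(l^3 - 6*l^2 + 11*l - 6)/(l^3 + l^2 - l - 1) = (l^2 - 5*l + 6)/(l^2 + 2*l + 1)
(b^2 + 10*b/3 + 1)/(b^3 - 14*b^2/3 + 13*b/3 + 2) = (b + 3)/(b^2 - 5*b + 6)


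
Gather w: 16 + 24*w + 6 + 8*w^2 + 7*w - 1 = 8*w^2 + 31*w + 21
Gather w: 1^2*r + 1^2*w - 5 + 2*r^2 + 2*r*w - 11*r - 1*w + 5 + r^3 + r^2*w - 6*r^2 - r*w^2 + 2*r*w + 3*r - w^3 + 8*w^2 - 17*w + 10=r^3 - 4*r^2 - 7*r - w^3 + w^2*(8 - r) + w*(r^2 + 4*r - 17) + 10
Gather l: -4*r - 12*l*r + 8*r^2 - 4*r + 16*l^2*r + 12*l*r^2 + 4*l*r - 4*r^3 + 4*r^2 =16*l^2*r + l*(12*r^2 - 8*r) - 4*r^3 + 12*r^2 - 8*r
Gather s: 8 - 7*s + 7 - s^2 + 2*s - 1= -s^2 - 5*s + 14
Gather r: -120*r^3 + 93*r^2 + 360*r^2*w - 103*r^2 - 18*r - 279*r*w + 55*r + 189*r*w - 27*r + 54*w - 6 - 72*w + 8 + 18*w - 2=-120*r^3 + r^2*(360*w - 10) + r*(10 - 90*w)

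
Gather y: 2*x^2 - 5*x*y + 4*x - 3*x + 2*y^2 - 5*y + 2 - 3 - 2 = 2*x^2 + x + 2*y^2 + y*(-5*x - 5) - 3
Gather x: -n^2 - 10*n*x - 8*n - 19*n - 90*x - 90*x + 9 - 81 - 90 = -n^2 - 27*n + x*(-10*n - 180) - 162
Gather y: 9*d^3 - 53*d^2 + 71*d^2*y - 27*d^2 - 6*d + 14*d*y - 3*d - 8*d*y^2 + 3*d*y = 9*d^3 - 80*d^2 - 8*d*y^2 - 9*d + y*(71*d^2 + 17*d)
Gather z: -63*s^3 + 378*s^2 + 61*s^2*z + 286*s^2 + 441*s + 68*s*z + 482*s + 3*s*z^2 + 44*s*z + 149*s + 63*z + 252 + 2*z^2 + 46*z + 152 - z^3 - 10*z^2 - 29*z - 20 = -63*s^3 + 664*s^2 + 1072*s - z^3 + z^2*(3*s - 8) + z*(61*s^2 + 112*s + 80) + 384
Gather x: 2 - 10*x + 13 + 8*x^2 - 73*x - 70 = 8*x^2 - 83*x - 55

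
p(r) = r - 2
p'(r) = 1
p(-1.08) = -3.08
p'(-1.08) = 1.00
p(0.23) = -1.77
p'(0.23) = 1.00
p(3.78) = 1.78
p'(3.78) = 1.00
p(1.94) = -0.06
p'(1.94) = 1.00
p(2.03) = 0.03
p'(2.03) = 1.00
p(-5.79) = -7.79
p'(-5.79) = 1.00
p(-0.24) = -2.24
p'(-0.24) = 1.00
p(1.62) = -0.38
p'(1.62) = 1.00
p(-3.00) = -5.00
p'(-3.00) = 1.00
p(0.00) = -2.00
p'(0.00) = 1.00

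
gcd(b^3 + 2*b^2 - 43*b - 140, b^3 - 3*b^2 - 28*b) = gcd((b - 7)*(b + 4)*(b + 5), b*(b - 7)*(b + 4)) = b^2 - 3*b - 28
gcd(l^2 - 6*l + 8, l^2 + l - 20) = l - 4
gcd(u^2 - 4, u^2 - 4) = u^2 - 4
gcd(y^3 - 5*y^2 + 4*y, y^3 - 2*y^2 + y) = y^2 - y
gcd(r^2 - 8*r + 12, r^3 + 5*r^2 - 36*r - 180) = r - 6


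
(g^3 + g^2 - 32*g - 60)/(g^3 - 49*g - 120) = (g^2 - 4*g - 12)/(g^2 - 5*g - 24)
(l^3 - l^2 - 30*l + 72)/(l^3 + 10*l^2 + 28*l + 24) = (l^2 - 7*l + 12)/(l^2 + 4*l + 4)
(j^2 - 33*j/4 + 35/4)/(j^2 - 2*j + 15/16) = 4*(j - 7)/(4*j - 3)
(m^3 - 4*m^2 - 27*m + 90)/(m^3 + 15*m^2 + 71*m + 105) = (m^2 - 9*m + 18)/(m^2 + 10*m + 21)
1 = 1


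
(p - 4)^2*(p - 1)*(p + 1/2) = p^4 - 17*p^3/2 + 39*p^2/2 - 4*p - 8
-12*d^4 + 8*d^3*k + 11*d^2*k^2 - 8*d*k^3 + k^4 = (-6*d + k)*(-2*d + k)*(-d + k)*(d + k)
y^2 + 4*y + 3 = (y + 1)*(y + 3)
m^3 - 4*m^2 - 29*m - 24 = (m - 8)*(m + 1)*(m + 3)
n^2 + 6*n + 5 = (n + 1)*(n + 5)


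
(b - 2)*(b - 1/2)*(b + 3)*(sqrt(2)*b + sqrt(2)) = sqrt(2)*b^4 + 3*sqrt(2)*b^3/2 - 6*sqrt(2)*b^2 - 7*sqrt(2)*b/2 + 3*sqrt(2)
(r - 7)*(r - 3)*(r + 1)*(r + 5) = r^4 - 4*r^3 - 34*r^2 + 76*r + 105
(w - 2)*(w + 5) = w^2 + 3*w - 10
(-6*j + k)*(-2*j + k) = 12*j^2 - 8*j*k + k^2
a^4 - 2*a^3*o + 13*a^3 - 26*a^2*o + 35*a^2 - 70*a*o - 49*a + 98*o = (a - 1)*(a + 7)^2*(a - 2*o)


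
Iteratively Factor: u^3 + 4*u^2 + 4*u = (u + 2)*(u^2 + 2*u) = u*(u + 2)*(u + 2)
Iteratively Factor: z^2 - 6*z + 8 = (z - 4)*(z - 2)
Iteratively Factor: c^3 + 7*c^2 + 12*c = (c + 4)*(c^2 + 3*c) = c*(c + 4)*(c + 3)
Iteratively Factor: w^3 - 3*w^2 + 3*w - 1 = (w - 1)*(w^2 - 2*w + 1) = (w - 1)^2*(w - 1)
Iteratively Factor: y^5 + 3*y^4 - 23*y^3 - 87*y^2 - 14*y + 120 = (y + 4)*(y^4 - y^3 - 19*y^2 - 11*y + 30) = (y + 3)*(y + 4)*(y^3 - 4*y^2 - 7*y + 10) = (y - 1)*(y + 3)*(y + 4)*(y^2 - 3*y - 10) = (y - 5)*(y - 1)*(y + 3)*(y + 4)*(y + 2)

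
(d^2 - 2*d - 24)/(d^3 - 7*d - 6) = (-d^2 + 2*d + 24)/(-d^3 + 7*d + 6)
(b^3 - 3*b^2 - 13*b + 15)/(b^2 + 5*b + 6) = (b^2 - 6*b + 5)/(b + 2)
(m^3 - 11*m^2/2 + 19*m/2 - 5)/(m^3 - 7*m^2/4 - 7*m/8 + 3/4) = 4*(2*m^2 - 7*m + 5)/(8*m^2 + 2*m - 3)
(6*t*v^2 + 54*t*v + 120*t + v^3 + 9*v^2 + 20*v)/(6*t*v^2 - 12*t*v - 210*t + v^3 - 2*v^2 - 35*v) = (v + 4)/(v - 7)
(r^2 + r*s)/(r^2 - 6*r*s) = (r + s)/(r - 6*s)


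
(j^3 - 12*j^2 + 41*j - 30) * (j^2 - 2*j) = j^5 - 14*j^4 + 65*j^3 - 112*j^2 + 60*j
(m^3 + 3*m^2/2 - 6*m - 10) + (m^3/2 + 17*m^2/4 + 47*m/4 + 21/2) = 3*m^3/2 + 23*m^2/4 + 23*m/4 + 1/2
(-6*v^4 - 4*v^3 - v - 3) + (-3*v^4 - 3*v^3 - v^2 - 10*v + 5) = -9*v^4 - 7*v^3 - v^2 - 11*v + 2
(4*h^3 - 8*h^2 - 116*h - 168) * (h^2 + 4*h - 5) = 4*h^5 + 8*h^4 - 168*h^3 - 592*h^2 - 92*h + 840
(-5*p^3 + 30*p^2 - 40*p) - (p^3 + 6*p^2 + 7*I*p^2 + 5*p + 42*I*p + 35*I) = -6*p^3 + 24*p^2 - 7*I*p^2 - 45*p - 42*I*p - 35*I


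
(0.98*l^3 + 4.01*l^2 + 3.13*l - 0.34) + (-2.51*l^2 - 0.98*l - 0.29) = 0.98*l^3 + 1.5*l^2 + 2.15*l - 0.63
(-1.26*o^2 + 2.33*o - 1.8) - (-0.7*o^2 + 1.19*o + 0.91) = -0.56*o^2 + 1.14*o - 2.71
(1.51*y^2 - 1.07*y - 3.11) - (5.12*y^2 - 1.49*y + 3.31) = -3.61*y^2 + 0.42*y - 6.42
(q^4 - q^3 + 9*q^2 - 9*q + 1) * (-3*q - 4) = -3*q^5 - q^4 - 23*q^3 - 9*q^2 + 33*q - 4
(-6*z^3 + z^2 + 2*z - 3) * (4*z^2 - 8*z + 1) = -24*z^5 + 52*z^4 - 6*z^3 - 27*z^2 + 26*z - 3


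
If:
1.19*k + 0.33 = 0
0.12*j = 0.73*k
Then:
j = -1.69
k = -0.28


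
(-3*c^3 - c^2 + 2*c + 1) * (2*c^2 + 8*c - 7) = -6*c^5 - 26*c^4 + 17*c^3 + 25*c^2 - 6*c - 7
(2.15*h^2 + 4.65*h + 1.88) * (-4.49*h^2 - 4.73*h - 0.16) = -9.6535*h^4 - 31.048*h^3 - 30.7797*h^2 - 9.6364*h - 0.3008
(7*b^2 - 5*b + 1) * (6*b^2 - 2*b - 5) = 42*b^4 - 44*b^3 - 19*b^2 + 23*b - 5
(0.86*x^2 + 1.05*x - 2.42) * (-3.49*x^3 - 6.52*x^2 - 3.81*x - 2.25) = -3.0014*x^5 - 9.2717*x^4 - 1.6768*x^3 + 9.8429*x^2 + 6.8577*x + 5.445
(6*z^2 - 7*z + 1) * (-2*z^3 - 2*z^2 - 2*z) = -12*z^5 + 2*z^4 + 12*z^2 - 2*z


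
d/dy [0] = 0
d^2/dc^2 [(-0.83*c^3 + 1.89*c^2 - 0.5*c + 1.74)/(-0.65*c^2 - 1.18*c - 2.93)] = (4.44089209850063e-16*c^5 + 1.33226762955019e-15*c^4 + 2.471674*c^3 + 34.403982*c^2 + 29.031822*c - 34.126214)/(0.274625*c^6 + 1.49565*c^5 + 6.428955*c^4 + 15.126892*c^3 + 28.979751*c^2 + 30.390546*c + 25.153757)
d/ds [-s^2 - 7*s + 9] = -2*s - 7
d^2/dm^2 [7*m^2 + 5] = 14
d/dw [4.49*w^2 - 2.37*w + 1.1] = 8.98*w - 2.37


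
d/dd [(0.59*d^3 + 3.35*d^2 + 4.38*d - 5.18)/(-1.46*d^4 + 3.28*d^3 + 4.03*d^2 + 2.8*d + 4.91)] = (0.8614*d^6 + 9.782*d^5 + 10.5741*d^4 - 55.68*d^3 + 51.3905*d^2 + 74.6478*d + 36.0098)/(2.1316*d^8 - 9.5776*d^7 - 1.0092*d^6 + 18.2608*d^5 + 20.2717*d^4 + 54.7776*d^3 + 47.4146*d^2 + 27.496*d + 24.1081)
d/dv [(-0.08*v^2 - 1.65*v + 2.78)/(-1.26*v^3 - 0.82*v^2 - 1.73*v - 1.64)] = (-0.1008*v^4 - 4.158*v^3 + 9.2938*v^2 + 4.8216*v + 7.5154)/(1.5876*v^6 + 2.0664*v^5 + 5.032*v^4 + 6.97*v^3 + 5.6825*v^2 + 5.6744*v + 2.6896)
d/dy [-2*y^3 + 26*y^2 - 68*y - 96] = -6*y^2 + 52*y - 68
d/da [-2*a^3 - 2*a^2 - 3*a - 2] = -6*a^2 - 4*a - 3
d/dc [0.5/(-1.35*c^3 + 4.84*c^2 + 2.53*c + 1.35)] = (2.025*c^2 - 4.84*c - 1.265)/(-1.35*c^3 + 4.84*c^2 + 2.53*c + 1.35)^2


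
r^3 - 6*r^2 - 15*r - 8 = (r - 8)*(r + 1)^2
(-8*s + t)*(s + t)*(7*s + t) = -56*s^3 - 57*s^2*t + t^3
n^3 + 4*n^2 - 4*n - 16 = (n - 2)*(n + 2)*(n + 4)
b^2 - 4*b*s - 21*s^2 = (b - 7*s)*(b + 3*s)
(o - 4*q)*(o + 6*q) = o^2 + 2*o*q - 24*q^2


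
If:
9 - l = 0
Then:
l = 9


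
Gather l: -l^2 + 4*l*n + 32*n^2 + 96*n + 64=-l^2 + 4*l*n + 32*n^2 + 96*n + 64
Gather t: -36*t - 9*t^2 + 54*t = -9*t^2 + 18*t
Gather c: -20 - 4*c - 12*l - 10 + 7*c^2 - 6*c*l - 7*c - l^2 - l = 7*c^2 + c*(-6*l - 11) - l^2 - 13*l - 30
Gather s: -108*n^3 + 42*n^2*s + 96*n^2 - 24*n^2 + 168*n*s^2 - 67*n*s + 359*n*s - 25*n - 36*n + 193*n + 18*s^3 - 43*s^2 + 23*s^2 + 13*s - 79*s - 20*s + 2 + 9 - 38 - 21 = -108*n^3 + 72*n^2 + 132*n + 18*s^3 + s^2*(168*n - 20) + s*(42*n^2 + 292*n - 86) - 48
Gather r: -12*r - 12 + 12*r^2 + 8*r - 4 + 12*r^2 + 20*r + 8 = 24*r^2 + 16*r - 8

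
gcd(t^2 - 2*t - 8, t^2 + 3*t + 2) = t + 2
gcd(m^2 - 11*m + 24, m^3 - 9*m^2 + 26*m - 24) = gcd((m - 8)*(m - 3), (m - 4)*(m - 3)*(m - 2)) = m - 3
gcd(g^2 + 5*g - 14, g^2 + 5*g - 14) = g^2 + 5*g - 14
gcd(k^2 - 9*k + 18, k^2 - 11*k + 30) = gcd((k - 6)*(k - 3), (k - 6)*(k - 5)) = k - 6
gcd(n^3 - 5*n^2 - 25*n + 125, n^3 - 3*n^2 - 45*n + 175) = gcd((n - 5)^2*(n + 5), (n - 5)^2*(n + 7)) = n^2 - 10*n + 25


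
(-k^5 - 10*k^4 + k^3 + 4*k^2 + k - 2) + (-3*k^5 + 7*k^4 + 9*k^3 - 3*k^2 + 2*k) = -4*k^5 - 3*k^4 + 10*k^3 + k^2 + 3*k - 2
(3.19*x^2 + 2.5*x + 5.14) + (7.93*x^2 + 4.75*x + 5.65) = 11.12*x^2 + 7.25*x + 10.79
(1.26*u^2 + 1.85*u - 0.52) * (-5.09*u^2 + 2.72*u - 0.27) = -6.4134*u^4 - 5.9893*u^3 + 7.3386*u^2 - 1.9139*u + 0.1404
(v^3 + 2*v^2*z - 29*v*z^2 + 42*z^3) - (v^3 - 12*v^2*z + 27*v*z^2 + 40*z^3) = 14*v^2*z - 56*v*z^2 + 2*z^3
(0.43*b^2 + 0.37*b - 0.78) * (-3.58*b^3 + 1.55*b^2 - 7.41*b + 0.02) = -1.5394*b^5 - 0.6581*b^4 + 0.1796*b^3 - 3.9421*b^2 + 5.7872*b - 0.0156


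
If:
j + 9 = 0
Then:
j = -9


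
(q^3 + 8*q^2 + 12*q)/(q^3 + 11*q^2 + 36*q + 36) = q/(q + 3)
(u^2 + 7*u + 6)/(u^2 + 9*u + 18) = (u + 1)/(u + 3)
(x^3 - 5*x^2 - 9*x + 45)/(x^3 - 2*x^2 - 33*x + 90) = (x + 3)/(x + 6)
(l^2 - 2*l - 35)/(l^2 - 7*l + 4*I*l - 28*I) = (l + 5)/(l + 4*I)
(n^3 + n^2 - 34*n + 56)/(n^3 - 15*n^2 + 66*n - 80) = (n^2 + 3*n - 28)/(n^2 - 13*n + 40)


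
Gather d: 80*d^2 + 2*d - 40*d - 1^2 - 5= 80*d^2 - 38*d - 6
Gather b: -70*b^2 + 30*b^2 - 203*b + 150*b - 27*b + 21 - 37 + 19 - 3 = -40*b^2 - 80*b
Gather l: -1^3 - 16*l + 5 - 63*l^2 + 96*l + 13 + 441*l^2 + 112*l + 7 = 378*l^2 + 192*l + 24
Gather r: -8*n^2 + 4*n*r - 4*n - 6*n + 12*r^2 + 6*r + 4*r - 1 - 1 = -8*n^2 - 10*n + 12*r^2 + r*(4*n + 10) - 2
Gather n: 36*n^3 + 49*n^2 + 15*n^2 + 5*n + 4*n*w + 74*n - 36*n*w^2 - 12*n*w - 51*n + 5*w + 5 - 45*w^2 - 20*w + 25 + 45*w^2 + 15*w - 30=36*n^3 + 64*n^2 + n*(-36*w^2 - 8*w + 28)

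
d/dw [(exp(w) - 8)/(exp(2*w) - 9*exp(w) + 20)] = (-(exp(w) - 8)*(2*exp(w) - 9) + exp(2*w) - 9*exp(w) + 20)*exp(w)/(exp(2*w) - 9*exp(w) + 20)^2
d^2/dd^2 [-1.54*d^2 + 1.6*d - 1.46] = -3.08000000000000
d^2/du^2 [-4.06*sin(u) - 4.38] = 4.06*sin(u)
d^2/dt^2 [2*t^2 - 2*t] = 4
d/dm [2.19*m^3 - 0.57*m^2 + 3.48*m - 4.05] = 6.57*m^2 - 1.14*m + 3.48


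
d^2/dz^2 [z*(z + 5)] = 2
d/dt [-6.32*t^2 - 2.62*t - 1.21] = -12.64*t - 2.62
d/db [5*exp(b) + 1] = 5*exp(b)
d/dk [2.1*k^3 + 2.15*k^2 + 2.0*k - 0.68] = 6.3*k^2 + 4.3*k + 2.0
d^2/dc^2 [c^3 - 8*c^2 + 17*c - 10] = 6*c - 16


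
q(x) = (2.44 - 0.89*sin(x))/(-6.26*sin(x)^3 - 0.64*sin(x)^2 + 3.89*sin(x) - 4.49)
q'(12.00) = 0.19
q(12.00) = -0.50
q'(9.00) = -0.21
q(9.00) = -0.60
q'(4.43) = -1.12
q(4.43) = -1.01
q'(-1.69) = -0.68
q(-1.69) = -1.16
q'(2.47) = -0.60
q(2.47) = -0.49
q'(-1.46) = 0.64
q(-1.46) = -1.17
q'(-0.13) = -0.20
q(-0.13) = -0.51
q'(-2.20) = -0.72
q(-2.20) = -0.67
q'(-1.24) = 1.13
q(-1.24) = -0.95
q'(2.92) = 0.19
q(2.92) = -0.60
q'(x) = (2.44 - 0.89*sin(x))*(18.78*sin(x)^2*cos(x) + 1.28*sin(x)*cos(x) - 3.89*cos(x))/(-6.26*sin(x)^3 - 0.64*sin(x)^2 + 3.89*sin(x) - 4.49)^2 - 0.89*cos(x)/(-6.26*sin(x)^3 - 0.64*sin(x)^2 + 3.89*sin(x) - 4.49) = (-11.1428*sin(x)^3 + 45.2536*sin(x)^2 + 3.1232*sin(x) - 5.4955)*cos(x)/(39.1876*sin(x)^6 + 8.0128*sin(x)^5 - 48.2932*sin(x)^4 + 51.2356*sin(x)^3 + 20.8793*sin(x)^2 - 34.9322*sin(x) + 20.1601)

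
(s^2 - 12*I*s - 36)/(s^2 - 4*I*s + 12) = (s - 6*I)/(s + 2*I)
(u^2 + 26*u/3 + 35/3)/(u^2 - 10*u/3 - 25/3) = (u + 7)/(u - 5)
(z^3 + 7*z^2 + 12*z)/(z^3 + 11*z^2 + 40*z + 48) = z/(z + 4)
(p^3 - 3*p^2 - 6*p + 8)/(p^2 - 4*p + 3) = (p^2 - 2*p - 8)/(p - 3)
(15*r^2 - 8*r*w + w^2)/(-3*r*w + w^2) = (-5*r + w)/w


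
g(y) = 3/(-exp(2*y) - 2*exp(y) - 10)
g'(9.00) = 0.00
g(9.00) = 0.00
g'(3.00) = 0.01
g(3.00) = -0.00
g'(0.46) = 0.10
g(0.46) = -0.19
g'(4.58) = 0.00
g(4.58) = -0.00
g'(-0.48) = 0.04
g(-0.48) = -0.26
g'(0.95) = 0.12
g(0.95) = -0.14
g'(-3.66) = 0.00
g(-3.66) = -0.30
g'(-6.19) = 0.00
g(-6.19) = -0.30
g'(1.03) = 0.12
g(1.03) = -0.13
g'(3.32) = 0.01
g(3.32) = -0.00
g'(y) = 3*(2*exp(2*y) + 2*exp(y))/(-exp(2*y) - 2*exp(y) - 10)^2 = 6*(exp(y) + 1)*exp(y)/(exp(2*y) + 2*exp(y) + 10)^2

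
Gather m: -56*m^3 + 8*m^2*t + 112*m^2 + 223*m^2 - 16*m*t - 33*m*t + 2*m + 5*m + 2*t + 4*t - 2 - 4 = -56*m^3 + m^2*(8*t + 335) + m*(7 - 49*t) + 6*t - 6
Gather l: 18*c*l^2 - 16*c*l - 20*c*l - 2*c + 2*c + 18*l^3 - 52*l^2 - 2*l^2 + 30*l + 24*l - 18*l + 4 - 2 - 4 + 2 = 18*l^3 + l^2*(18*c - 54) + l*(36 - 36*c)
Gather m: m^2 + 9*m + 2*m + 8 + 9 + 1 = m^2 + 11*m + 18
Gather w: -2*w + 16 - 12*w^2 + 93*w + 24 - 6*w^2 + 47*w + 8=-18*w^2 + 138*w + 48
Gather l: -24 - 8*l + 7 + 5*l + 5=-3*l - 12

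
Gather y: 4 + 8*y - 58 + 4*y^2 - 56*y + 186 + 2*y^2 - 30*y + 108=6*y^2 - 78*y + 240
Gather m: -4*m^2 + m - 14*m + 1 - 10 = -4*m^2 - 13*m - 9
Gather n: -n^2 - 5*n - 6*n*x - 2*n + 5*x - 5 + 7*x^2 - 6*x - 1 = -n^2 + n*(-6*x - 7) + 7*x^2 - x - 6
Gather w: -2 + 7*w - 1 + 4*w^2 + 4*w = 4*w^2 + 11*w - 3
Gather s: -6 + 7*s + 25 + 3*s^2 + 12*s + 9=3*s^2 + 19*s + 28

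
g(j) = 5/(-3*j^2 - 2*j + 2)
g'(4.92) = 0.02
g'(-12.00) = 0.00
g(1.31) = -0.87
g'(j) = 5*(6*j + 2)/(-3*j^2 - 2*j + 2)^2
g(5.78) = -0.05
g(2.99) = -0.16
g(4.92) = -0.06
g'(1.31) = 1.48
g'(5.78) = 0.02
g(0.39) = 6.55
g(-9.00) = -0.02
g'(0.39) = 37.21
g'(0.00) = 2.50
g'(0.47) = 152.68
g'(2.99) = 0.11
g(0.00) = 2.50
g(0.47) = 12.58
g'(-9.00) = -0.00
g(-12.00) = -0.01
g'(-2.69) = -0.34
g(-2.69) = -0.35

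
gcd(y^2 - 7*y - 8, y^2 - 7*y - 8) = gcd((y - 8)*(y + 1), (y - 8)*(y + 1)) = y^2 - 7*y - 8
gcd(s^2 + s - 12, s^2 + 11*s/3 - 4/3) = s + 4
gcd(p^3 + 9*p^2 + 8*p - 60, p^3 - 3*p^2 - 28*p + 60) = p^2 + 3*p - 10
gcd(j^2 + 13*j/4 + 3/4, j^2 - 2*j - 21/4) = 1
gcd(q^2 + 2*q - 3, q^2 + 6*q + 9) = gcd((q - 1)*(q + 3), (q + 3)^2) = q + 3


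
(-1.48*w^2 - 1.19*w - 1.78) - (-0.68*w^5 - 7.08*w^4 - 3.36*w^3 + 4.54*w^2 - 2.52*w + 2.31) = 0.68*w^5 + 7.08*w^4 + 3.36*w^3 - 6.02*w^2 + 1.33*w - 4.09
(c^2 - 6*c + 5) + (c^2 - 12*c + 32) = 2*c^2 - 18*c + 37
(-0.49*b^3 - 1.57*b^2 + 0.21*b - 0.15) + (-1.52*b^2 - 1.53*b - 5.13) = -0.49*b^3 - 3.09*b^2 - 1.32*b - 5.28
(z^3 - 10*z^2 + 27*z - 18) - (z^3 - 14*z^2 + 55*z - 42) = 4*z^2 - 28*z + 24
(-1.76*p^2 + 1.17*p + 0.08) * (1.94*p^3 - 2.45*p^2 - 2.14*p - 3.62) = -3.4144*p^5 + 6.5818*p^4 + 1.0551*p^3 + 3.6714*p^2 - 4.4066*p - 0.2896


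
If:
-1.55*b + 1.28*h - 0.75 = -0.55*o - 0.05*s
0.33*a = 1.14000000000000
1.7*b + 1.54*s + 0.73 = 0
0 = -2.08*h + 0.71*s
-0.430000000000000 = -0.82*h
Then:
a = 3.45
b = -1.82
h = 0.52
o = -5.13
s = 1.54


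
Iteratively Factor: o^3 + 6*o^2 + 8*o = (o)*(o^2 + 6*o + 8) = o*(o + 2)*(o + 4)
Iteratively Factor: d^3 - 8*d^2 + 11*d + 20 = (d - 5)*(d^2 - 3*d - 4) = (d - 5)*(d + 1)*(d - 4)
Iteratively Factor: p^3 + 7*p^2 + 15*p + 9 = (p + 3)*(p^2 + 4*p + 3) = (p + 1)*(p + 3)*(p + 3)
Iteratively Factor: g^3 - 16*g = (g - 4)*(g^2 + 4*g) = (g - 4)*(g + 4)*(g)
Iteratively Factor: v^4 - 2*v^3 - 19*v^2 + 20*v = (v - 5)*(v^3 + 3*v^2 - 4*v) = (v - 5)*(v - 1)*(v^2 + 4*v) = v*(v - 5)*(v - 1)*(v + 4)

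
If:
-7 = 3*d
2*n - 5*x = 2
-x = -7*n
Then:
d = -7/3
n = -2/33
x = -14/33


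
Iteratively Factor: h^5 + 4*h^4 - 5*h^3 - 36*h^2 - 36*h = (h - 3)*(h^4 + 7*h^3 + 16*h^2 + 12*h) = (h - 3)*(h + 2)*(h^3 + 5*h^2 + 6*h) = (h - 3)*(h + 2)*(h + 3)*(h^2 + 2*h) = h*(h - 3)*(h + 2)*(h + 3)*(h + 2)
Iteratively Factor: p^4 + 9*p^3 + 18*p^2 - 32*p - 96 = (p + 4)*(p^3 + 5*p^2 - 2*p - 24) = (p + 3)*(p + 4)*(p^2 + 2*p - 8) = (p + 3)*(p + 4)^2*(p - 2)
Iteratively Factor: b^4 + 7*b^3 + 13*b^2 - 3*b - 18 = (b + 3)*(b^3 + 4*b^2 + b - 6) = (b - 1)*(b + 3)*(b^2 + 5*b + 6) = (b - 1)*(b + 2)*(b + 3)*(b + 3)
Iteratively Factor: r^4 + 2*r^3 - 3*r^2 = (r)*(r^3 + 2*r^2 - 3*r) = r*(r + 3)*(r^2 - r) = r^2*(r + 3)*(r - 1)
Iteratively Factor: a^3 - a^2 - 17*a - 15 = (a - 5)*(a^2 + 4*a + 3) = (a - 5)*(a + 3)*(a + 1)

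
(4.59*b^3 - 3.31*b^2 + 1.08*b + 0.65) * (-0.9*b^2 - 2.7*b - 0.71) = -4.131*b^5 - 9.414*b^4 + 4.7061*b^3 - 1.1509*b^2 - 2.5218*b - 0.4615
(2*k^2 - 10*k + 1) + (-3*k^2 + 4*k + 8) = -k^2 - 6*k + 9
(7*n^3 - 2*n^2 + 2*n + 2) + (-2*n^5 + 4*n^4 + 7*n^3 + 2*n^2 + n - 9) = -2*n^5 + 4*n^4 + 14*n^3 + 3*n - 7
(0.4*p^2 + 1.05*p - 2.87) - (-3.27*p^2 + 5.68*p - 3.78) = 3.67*p^2 - 4.63*p + 0.91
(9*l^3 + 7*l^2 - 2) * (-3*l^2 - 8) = -27*l^5 - 21*l^4 - 72*l^3 - 50*l^2 + 16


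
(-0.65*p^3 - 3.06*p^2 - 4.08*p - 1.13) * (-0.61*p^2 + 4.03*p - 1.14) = 0.3965*p^5 - 0.7529*p^4 - 9.102*p^3 - 12.2647*p^2 + 0.0972999999999997*p + 1.2882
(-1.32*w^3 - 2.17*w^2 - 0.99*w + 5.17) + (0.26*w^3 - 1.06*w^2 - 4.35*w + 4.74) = -1.06*w^3 - 3.23*w^2 - 5.34*w + 9.91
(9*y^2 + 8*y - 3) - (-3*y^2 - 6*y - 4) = 12*y^2 + 14*y + 1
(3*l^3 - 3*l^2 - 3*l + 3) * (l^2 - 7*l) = 3*l^5 - 24*l^4 + 18*l^3 + 24*l^2 - 21*l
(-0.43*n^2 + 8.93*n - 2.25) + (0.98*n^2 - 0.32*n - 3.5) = 0.55*n^2 + 8.61*n - 5.75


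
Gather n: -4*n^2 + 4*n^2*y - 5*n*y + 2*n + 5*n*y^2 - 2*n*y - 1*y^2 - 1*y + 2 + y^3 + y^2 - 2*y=n^2*(4*y - 4) + n*(5*y^2 - 7*y + 2) + y^3 - 3*y + 2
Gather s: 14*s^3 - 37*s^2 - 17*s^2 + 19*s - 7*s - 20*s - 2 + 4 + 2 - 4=14*s^3 - 54*s^2 - 8*s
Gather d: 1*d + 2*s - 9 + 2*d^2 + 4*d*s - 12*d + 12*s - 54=2*d^2 + d*(4*s - 11) + 14*s - 63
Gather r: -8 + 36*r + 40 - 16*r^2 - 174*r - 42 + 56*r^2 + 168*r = 40*r^2 + 30*r - 10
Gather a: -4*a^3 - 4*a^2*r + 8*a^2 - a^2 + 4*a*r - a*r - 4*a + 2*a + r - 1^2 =-4*a^3 + a^2*(7 - 4*r) + a*(3*r - 2) + r - 1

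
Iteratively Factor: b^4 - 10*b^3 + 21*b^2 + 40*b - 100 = (b - 5)*(b^3 - 5*b^2 - 4*b + 20) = (b - 5)*(b + 2)*(b^2 - 7*b + 10) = (b - 5)^2*(b + 2)*(b - 2)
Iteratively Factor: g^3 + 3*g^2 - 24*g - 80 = (g + 4)*(g^2 - g - 20) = (g - 5)*(g + 4)*(g + 4)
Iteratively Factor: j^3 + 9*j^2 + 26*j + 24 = (j + 4)*(j^2 + 5*j + 6) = (j + 3)*(j + 4)*(j + 2)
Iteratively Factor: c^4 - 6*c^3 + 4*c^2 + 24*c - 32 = (c - 4)*(c^3 - 2*c^2 - 4*c + 8) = (c - 4)*(c - 2)*(c^2 - 4) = (c - 4)*(c - 2)^2*(c + 2)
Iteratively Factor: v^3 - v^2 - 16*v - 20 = (v - 5)*(v^2 + 4*v + 4) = (v - 5)*(v + 2)*(v + 2)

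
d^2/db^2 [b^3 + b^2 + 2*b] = 6*b + 2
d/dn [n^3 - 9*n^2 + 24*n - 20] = 3*n^2 - 18*n + 24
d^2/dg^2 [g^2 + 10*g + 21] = 2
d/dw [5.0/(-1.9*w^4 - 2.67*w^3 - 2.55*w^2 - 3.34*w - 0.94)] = (38.0*w^3 + 40.05*w^2 + 25.5*w + 16.7)/(1.9*w^4 + 2.67*w^3 + 2.55*w^2 + 3.34*w + 0.94)^2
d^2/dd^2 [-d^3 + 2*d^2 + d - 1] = 4 - 6*d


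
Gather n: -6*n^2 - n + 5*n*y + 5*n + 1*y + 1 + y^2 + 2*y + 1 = -6*n^2 + n*(5*y + 4) + y^2 + 3*y + 2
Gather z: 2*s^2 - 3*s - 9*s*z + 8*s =2*s^2 - 9*s*z + 5*s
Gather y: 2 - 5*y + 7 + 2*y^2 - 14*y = 2*y^2 - 19*y + 9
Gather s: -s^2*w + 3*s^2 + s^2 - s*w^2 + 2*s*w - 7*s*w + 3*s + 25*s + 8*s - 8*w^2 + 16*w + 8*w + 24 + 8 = s^2*(4 - w) + s*(-w^2 - 5*w + 36) - 8*w^2 + 24*w + 32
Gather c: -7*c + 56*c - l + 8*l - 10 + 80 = 49*c + 7*l + 70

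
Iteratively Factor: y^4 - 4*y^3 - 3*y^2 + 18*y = (y + 2)*(y^3 - 6*y^2 + 9*y) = (y - 3)*(y + 2)*(y^2 - 3*y) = (y - 3)^2*(y + 2)*(y)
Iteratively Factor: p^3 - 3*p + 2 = (p - 1)*(p^2 + p - 2) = (p - 1)*(p + 2)*(p - 1)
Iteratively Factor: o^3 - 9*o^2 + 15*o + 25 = (o - 5)*(o^2 - 4*o - 5) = (o - 5)^2*(o + 1)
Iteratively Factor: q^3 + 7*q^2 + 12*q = (q)*(q^2 + 7*q + 12) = q*(q + 3)*(q + 4)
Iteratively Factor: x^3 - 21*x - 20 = (x + 1)*(x^2 - x - 20) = (x - 5)*(x + 1)*(x + 4)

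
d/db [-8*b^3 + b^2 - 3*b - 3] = -24*b^2 + 2*b - 3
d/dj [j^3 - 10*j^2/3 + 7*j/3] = 3*j^2 - 20*j/3 + 7/3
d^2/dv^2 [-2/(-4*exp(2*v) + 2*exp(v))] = ((1 - 8*exp(v))*(2*exp(v) - 1) + 2*(4*exp(v) - 1)^2)*exp(-v)/(2*exp(v) - 1)^3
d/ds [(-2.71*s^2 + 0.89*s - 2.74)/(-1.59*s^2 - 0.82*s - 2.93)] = (3.6373*s^2 + 7.1674*s - 4.8545)/(2.5281*s^4 + 2.6076*s^3 + 9.9898*s^2 + 4.8052*s + 8.5849)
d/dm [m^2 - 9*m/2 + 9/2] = 2*m - 9/2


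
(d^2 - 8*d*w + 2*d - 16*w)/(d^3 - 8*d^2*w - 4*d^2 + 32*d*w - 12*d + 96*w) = 1/(d - 6)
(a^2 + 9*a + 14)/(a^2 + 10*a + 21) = (a + 2)/(a + 3)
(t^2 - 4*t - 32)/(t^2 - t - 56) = (t + 4)/(t + 7)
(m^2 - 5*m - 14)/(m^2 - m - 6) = (m - 7)/(m - 3)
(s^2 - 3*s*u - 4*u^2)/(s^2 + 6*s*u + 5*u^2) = (s - 4*u)/(s + 5*u)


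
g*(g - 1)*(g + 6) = g^3 + 5*g^2 - 6*g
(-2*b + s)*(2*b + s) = -4*b^2 + s^2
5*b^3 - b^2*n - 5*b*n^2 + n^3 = (-5*b + n)*(-b + n)*(b + n)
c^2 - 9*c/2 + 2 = (c - 4)*(c - 1/2)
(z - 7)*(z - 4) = z^2 - 11*z + 28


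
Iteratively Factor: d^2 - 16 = (d + 4)*(d - 4)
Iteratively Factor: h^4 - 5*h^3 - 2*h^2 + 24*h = (h - 3)*(h^3 - 2*h^2 - 8*h) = (h - 4)*(h - 3)*(h^2 + 2*h) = (h - 4)*(h - 3)*(h + 2)*(h)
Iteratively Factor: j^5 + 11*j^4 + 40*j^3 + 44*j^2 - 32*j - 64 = (j + 4)*(j^4 + 7*j^3 + 12*j^2 - 4*j - 16) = (j + 2)*(j + 4)*(j^3 + 5*j^2 + 2*j - 8) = (j + 2)*(j + 4)^2*(j^2 + j - 2) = (j - 1)*(j + 2)*(j + 4)^2*(j + 2)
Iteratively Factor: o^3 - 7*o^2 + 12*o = (o - 4)*(o^2 - 3*o) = (o - 4)*(o - 3)*(o)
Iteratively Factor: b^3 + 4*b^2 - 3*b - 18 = (b - 2)*(b^2 + 6*b + 9) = (b - 2)*(b + 3)*(b + 3)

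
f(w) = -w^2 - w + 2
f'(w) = -2*w - 1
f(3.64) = -14.89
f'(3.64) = -8.28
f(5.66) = -35.70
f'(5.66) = -12.32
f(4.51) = -22.85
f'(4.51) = -10.02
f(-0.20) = 2.16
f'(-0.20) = -0.60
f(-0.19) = 2.15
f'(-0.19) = -0.62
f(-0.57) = 2.25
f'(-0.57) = 0.14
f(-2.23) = -0.74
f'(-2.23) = 3.46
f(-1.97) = 0.09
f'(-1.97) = 2.94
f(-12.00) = -130.00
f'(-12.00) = 23.00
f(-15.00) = -208.00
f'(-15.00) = 29.00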